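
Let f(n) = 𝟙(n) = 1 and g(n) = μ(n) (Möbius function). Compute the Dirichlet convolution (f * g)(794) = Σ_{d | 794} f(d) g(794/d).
(𝟙 * μ)(794) = 0

Divisors of 794: [1, 2, 397, 794]. For each d | 794:
  d = 1: 𝟙(1) · μ(794/1) = 1 · 1 = 1
  d = 2: 𝟙(2) · μ(794/2) = 1 · -1 = -1
  d = 397: 𝟙(397) · μ(794/397) = 1 · -1 = -1
  d = 794: 𝟙(794) · μ(794/794) = 1 · 1 = 1
Summing: (𝟙 * μ)(794) = 1 + -1 + -1 + 1 = 0.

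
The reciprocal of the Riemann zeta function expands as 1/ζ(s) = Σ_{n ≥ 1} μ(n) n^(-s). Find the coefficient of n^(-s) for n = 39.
μ(39) = 1

Factor n = 39 = 3 · 13. μ(n) = 0 if any exponent ≥ 2 (not squarefree); otherwise μ(n) = (−1)^{ω(n)} where ω(n) is the number of distinct prime factors. Applying: μ(39) = 1.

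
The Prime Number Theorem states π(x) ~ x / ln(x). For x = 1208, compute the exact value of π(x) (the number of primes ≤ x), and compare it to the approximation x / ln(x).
π(1208) = 197;  x/ln(x) ≈ 170.22;  relative error ≈ 13.59%.

Directly count primes up to 1208: π(1208) = 197. The PNT approximation gives 1208/ln(1208) ≈ 1208/7.09672 ≈ 170.22. Relative error (π(x) − x/ln(x)) / π(x) ≈ 13.59%; the approximation is known to undercount slightly (Li(x) is a better estimate).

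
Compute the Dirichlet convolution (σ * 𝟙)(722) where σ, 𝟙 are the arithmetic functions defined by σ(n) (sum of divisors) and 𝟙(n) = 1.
(σ * 𝟙)(722) = 1608

Divisors of 722: [1, 2, 19, 38, 361, 722]. For each d | 722:
  d = 1: σ(1) · 𝟙(722/1) = 1 · 1 = 1
  d = 2: σ(2) · 𝟙(722/2) = 3 · 1 = 3
  d = 19: σ(19) · 𝟙(722/19) = 20 · 1 = 20
  d = 38: σ(38) · 𝟙(722/38) = 60 · 1 = 60
  d = 361: σ(361) · 𝟙(722/361) = 381 · 1 = 381
  d = 722: σ(722) · 𝟙(722/722) = 1143 · 1 = 1143
Summing: (σ * 𝟙)(722) = 1 + 3 + 20 + 60 + 381 + 1143 = 1608.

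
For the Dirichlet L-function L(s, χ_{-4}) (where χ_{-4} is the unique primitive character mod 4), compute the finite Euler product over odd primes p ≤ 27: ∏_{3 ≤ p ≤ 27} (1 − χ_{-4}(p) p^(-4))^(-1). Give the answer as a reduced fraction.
∏ = 2907090265708363109850475/2939590979896221115088896

The odd primes p ≤ 27 are [3, 5, 7, 11, 13, 17, 19, 23]. For each, χ(p) = 1 if p ≡ 1 mod 4, χ(p) = −1 if p ≡ 3 mod 4. Taking (1 − χ(p)/p^4)^(-1) = p^4/(p^4 − χ(p)): (1 − (-1)/3^4)^(-1) · (1 − (1)/5^4)^(-1) · (1 − (-1)/7^4)^(-1) · (1 − (-1)/11^4)^(-1) · (1 − (1)/13^4)^(-1) · (1 − (1)/17^4)^(-1) · (1 − (-1)/19^4)^(-1) · (1 − (-1)/23^4)^(-1) = 2907090265708363109850475/2939590979896221115088896.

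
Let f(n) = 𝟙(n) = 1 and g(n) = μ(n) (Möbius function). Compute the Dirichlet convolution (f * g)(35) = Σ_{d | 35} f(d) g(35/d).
(𝟙 * μ)(35) = 0

Divisors of 35: [1, 5, 7, 35]. For each d | 35:
  d = 1: 𝟙(1) · μ(35/1) = 1 · 1 = 1
  d = 5: 𝟙(5) · μ(35/5) = 1 · -1 = -1
  d = 7: 𝟙(7) · μ(35/7) = 1 · -1 = -1
  d = 35: 𝟙(35) · μ(35/35) = 1 · 1 = 1
Summing: (𝟙 * μ)(35) = 1 + -1 + -1 + 1 = 0.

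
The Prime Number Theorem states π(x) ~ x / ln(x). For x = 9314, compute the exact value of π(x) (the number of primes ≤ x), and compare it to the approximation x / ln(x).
π(9314) = 1152;  x/ln(x) ≈ 1019.12;  relative error ≈ 11.53%.

Directly count primes up to 9314: π(9314) = 1152. The PNT approximation gives 9314/ln(9314) ≈ 9314/9.13927 ≈ 1019.12. Relative error (π(x) − x/ln(x)) / π(x) ≈ 11.53%; the approximation is known to undercount slightly (Li(x) is a better estimate).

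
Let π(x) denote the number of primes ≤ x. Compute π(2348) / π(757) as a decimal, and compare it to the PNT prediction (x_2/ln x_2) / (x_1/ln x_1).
π(2348)/π(757) = 348/134 ≈ 2.5970;  PNT prediction ≈ 2.6493.

π(757) = 134 and π(2348) = 348, so π(2348)/π(757) ≈ 2.5970. The PNT-predicted ratio is (2348/ln(2348)) / (757/ln(757)) ≈ 2.6493. The two agree to within a few percent, as expected.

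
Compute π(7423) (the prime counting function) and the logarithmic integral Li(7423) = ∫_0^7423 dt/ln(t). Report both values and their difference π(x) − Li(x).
π(7423) = 941;  Li(7423) ≈ 961.95;  π(x) − Li(x) ≈ -20.95.

Direct count of primes ≤ 7423 gives π(7423) = 941. Numerical evaluation of the logarithmic integral gives Li(7423) ≈ 961.95. The difference π(x) − Li(x) ≈ -20.95 is typically negative for small/moderate x (Li(x) overestimates), though Littlewood's theorem shows this sign changes infinitely often.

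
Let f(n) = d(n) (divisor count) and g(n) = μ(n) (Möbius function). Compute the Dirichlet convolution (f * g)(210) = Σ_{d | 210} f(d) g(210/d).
(d * μ)(210) = 1

Divisors of 210: [1, 2, 3, 5, 6, 7, 10, 14, 15, 21, 30, 35, 42, 70, 105, 210]. For each d | 210:
  d = 1: d(1) · μ(210/1) = 1 · 1 = 1
  d = 2: d(2) · μ(210/2) = 2 · -1 = -2
  d = 3: d(3) · μ(210/3) = 2 · -1 = -2
  d = 5: d(5) · μ(210/5) = 2 · -1 = -2
  d = 6: d(6) · μ(210/6) = 4 · 1 = 4
  d = 7: d(7) · μ(210/7) = 2 · -1 = -2
  d = 10: d(10) · μ(210/10) = 4 · 1 = 4
  d = 14: d(14) · μ(210/14) = 4 · 1 = 4
  d = 15: d(15) · μ(210/15) = 4 · 1 = 4
  d = 21: d(21) · μ(210/21) = 4 · 1 = 4
  d = 30: d(30) · μ(210/30) = 8 · -1 = -8
  d = 35: d(35) · μ(210/35) = 4 · 1 = 4
  d = 42: d(42) · μ(210/42) = 8 · -1 = -8
  d = 70: d(70) · μ(210/70) = 8 · -1 = -8
  d = 105: d(105) · μ(210/105) = 8 · -1 = -8
  d = 210: d(210) · μ(210/210) = 16 · 1 = 16
Summing: (d * μ)(210) = 1 + -2 + -2 + -2 + 4 + -2 + 4 + 4 + 4 + 4 + -8 + 4 + -8 + -8 + -8 + 16 = 1.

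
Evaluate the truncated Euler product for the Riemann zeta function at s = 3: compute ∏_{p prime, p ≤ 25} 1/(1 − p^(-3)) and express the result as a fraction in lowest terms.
∏ = 580625301352525/483109627290624

The primes p ≤ 25 are [2, 3, 5, 7, 11, 13, 17, 19, 23]. For each prime, (1 − 1/p^3)^(-1) = p^3 / (p^3 − 1). The product is (1 − 1/2^3)^(-1), (1 − 1/3^3)^(-1), (1 − 1/5^3)^(-1), (1 − 1/7^3)^(-1), (1 − 1/11^3)^(-1), (1 − 1/13^3)^(-1), (1 − 1/17^3)^(-1), (1 − 1/19^3)^(-1), (1 − 1/23^3)^(-1) = ∏ p^3 / (p^3 − 1) = 580625301352525/483109627290624.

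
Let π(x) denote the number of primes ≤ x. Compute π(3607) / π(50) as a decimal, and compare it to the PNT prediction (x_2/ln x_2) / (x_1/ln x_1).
π(3607)/π(50) = 504/15 ≈ 33.6000;  PNT prediction ≈ 34.4556.

π(50) = 15 and π(3607) = 504, so π(3607)/π(50) ≈ 33.6000. The PNT-predicted ratio is (3607/ln(3607)) / (50/ln(50)) ≈ 34.4556. The two agree to within a few percent, as expected.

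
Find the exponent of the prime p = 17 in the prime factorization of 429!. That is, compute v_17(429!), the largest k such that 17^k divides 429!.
v_17(429!) = 26

Legendre's formula: v_p(n!) = Σ_{k ≥ 1} ⌊n / p^k⌋. For p = 17, n = 429, the terms are:
  ⌊429/17^1⌋ = ⌊429/17⌋ = 25
  ⌊429/17^2⌋ = ⌊429/289⌋ = 1
(the next term ⌊429/17^3⌋ = 0, terminating the sum). Summing: v_17(429!) = 25 + 1 = 26.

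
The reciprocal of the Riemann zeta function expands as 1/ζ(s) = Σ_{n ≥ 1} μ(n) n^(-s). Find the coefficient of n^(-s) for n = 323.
μ(323) = 1

Factor n = 323 = 17 · 19. μ(n) = 0 if any exponent ≥ 2 (not squarefree); otherwise μ(n) = (−1)^{ω(n)} where ω(n) is the number of distinct prime factors. Applying: μ(323) = 1.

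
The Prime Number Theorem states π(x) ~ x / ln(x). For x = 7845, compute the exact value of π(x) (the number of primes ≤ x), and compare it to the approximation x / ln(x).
π(7845) = 991;  x/ln(x) ≈ 874.81;  relative error ≈ 11.72%.

Directly count primes up to 7845: π(7845) = 991. The PNT approximation gives 7845/ln(7845) ≈ 7845/8.96763 ≈ 874.81. Relative error (π(x) − x/ln(x)) / π(x) ≈ 11.72%; the approximation is known to undercount slightly (Li(x) is a better estimate).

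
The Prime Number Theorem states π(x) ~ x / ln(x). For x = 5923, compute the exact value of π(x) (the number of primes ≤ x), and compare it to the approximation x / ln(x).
π(5923) = 778;  x/ln(x) ≈ 681.85;  relative error ≈ 12.36%.

Directly count primes up to 5923: π(5923) = 778. The PNT approximation gives 5923/ln(5923) ≈ 5923/8.68660 ≈ 681.85. Relative error (π(x) − x/ln(x)) / π(x) ≈ 12.36%; the approximation is known to undercount slightly (Li(x) is a better estimate).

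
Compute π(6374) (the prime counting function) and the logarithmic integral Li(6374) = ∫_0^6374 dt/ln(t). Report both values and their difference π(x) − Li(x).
π(6374) = 831;  Li(6374) ≈ 843.25;  π(x) − Li(x) ≈ -12.25.

Direct count of primes ≤ 6374 gives π(6374) = 831. Numerical evaluation of the logarithmic integral gives Li(6374) ≈ 843.25. The difference π(x) − Li(x) ≈ -12.25 is typically negative for small/moderate x (Li(x) overestimates), though Littlewood's theorem shows this sign changes infinitely often.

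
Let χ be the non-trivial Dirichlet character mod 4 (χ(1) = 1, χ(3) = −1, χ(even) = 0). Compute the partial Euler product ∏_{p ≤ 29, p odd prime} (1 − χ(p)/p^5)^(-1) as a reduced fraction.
∏ = 56323365267735696811786180032270097409625/56540602747326702466218687430868194033664

The odd primes p ≤ 29 are [3, 5, 7, 11, 13, 17, 19, 23, 29]. For each, χ(p) = 1 if p ≡ 1 mod 4, χ(p) = −1 if p ≡ 3 mod 4. Taking (1 − χ(p)/p^5)^(-1) = p^5/(p^5 − χ(p)): (1 − (-1)/3^5)^(-1) · (1 − (1)/5^5)^(-1) · (1 − (-1)/7^5)^(-1) · (1 − (-1)/11^5)^(-1) · (1 − (1)/13^5)^(-1) · (1 − (1)/17^5)^(-1) · (1 − (-1)/19^5)^(-1) · (1 − (-1)/23^5)^(-1) · (1 − (1)/29^5)^(-1) = 56323365267735696811786180032270097409625/56540602747326702466218687430868194033664.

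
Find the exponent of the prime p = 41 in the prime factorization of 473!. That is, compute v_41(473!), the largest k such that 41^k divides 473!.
v_41(473!) = 11

Legendre's formula: v_p(n!) = Σ_{k ≥ 1} ⌊n / p^k⌋. For p = 41, n = 473, the terms are:
  ⌊473/41^1⌋ = ⌊473/41⌋ = 11
(the next term ⌊473/41^2⌋ = 0, terminating the sum). Summing: v_41(473!) = 11 = 11.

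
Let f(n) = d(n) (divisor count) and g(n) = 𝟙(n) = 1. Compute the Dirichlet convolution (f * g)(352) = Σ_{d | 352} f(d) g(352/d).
(d * 𝟙)(352) = 63

Divisors of 352: [1, 2, 4, 8, 11, 16, 22, 32, 44, 88, 176, 352]. For each d | 352:
  d = 1: d(1) · 𝟙(352/1) = 1 · 1 = 1
  d = 2: d(2) · 𝟙(352/2) = 2 · 1 = 2
  d = 4: d(4) · 𝟙(352/4) = 3 · 1 = 3
  d = 8: d(8) · 𝟙(352/8) = 4 · 1 = 4
  d = 11: d(11) · 𝟙(352/11) = 2 · 1 = 2
  d = 16: d(16) · 𝟙(352/16) = 5 · 1 = 5
  d = 22: d(22) · 𝟙(352/22) = 4 · 1 = 4
  d = 32: d(32) · 𝟙(352/32) = 6 · 1 = 6
  d = 44: d(44) · 𝟙(352/44) = 6 · 1 = 6
  d = 88: d(88) · 𝟙(352/88) = 8 · 1 = 8
  d = 176: d(176) · 𝟙(352/176) = 10 · 1 = 10
  d = 352: d(352) · 𝟙(352/352) = 12 · 1 = 12
Summing: (d * 𝟙)(352) = 1 + 2 + 3 + 4 + 2 + 5 + 4 + 6 + 6 + 8 + 10 + 12 = 63.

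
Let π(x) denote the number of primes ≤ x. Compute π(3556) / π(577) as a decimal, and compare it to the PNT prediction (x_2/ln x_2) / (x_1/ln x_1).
π(3556)/π(577) = 497/106 ≈ 4.6887;  PNT prediction ≈ 4.7922.

π(577) = 106 and π(3556) = 497, so π(3556)/π(577) ≈ 4.6887. The PNT-predicted ratio is (3556/ln(3556)) / (577/ln(577)) ≈ 4.7922. The two agree to within a few percent, as expected.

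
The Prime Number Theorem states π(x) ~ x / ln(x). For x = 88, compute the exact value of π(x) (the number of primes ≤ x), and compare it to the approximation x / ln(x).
π(88) = 23;  x/ln(x) ≈ 19.65;  relative error ≈ 14.55%.

Directly count primes up to 88: π(88) = 23. The PNT approximation gives 88/ln(88) ≈ 88/4.47734 ≈ 19.65. Relative error (π(x) − x/ln(x)) / π(x) ≈ 14.55%; the approximation is known to undercount slightly (Li(x) is a better estimate).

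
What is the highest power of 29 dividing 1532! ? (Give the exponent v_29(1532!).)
v_29(1532!) = 53

Legendre's formula: v_p(n!) = Σ_{k ≥ 1} ⌊n / p^k⌋. For p = 29, n = 1532, the terms are:
  ⌊1532/29^1⌋ = ⌊1532/29⌋ = 52
  ⌊1532/29^2⌋ = ⌊1532/841⌋ = 1
(the next term ⌊1532/29^3⌋ = 0, terminating the sum). Summing: v_29(1532!) = 52 + 1 = 53.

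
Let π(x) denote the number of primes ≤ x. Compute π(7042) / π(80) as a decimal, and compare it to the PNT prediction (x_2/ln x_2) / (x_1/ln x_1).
π(7042)/π(80) = 905/22 ≈ 41.1364;  PNT prediction ≈ 43.5376.

π(80) = 22 and π(7042) = 905, so π(7042)/π(80) ≈ 41.1364. The PNT-predicted ratio is (7042/ln(7042)) / (80/ln(80)) ≈ 43.5376. The two agree to within a few percent, as expected.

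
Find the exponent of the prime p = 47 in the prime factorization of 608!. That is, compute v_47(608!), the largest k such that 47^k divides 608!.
v_47(608!) = 12

Legendre's formula: v_p(n!) = Σ_{k ≥ 1} ⌊n / p^k⌋. For p = 47, n = 608, the terms are:
  ⌊608/47^1⌋ = ⌊608/47⌋ = 12
(the next term ⌊608/47^2⌋ = 0, terminating the sum). Summing: v_47(608!) = 12 = 12.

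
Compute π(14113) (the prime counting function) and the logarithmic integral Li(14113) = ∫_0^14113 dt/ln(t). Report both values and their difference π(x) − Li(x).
π(14113) = 1663;  Li(14113) ≈ 1684.09;  π(x) − Li(x) ≈ -21.09.

Direct count of primes ≤ 14113 gives π(14113) = 1663. Numerical evaluation of the logarithmic integral gives Li(14113) ≈ 1684.09. The difference π(x) − Li(x) ≈ -21.09 is typically negative for small/moderate x (Li(x) overestimates), though Littlewood's theorem shows this sign changes infinitely often.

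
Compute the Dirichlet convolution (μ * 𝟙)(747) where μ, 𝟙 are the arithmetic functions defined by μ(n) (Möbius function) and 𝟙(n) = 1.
(μ * 𝟙)(747) = 0

Divisors of 747: [1, 3, 9, 83, 249, 747]. For each d | 747:
  d = 1: μ(1) · 𝟙(747/1) = 1 · 1 = 1
  d = 3: μ(3) · 𝟙(747/3) = -1 · 1 = -1
  d = 9: μ(9) · 𝟙(747/9) = 0 · 1 = 0
  d = 83: μ(83) · 𝟙(747/83) = -1 · 1 = -1
  d = 249: μ(249) · 𝟙(747/249) = 1 · 1 = 1
  d = 747: μ(747) · 𝟙(747/747) = 0 · 1 = 0
Summing: (μ * 𝟙)(747) = 1 + -1 + 0 + -1 + 1 + 0 = 0.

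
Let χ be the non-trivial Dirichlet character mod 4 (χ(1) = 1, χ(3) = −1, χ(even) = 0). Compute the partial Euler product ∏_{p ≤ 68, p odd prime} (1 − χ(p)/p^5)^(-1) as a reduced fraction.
∏ = 37979204647637350516760877329690181347337250286656304892593349955377546774080367593893487696930042429/38125690090169221251718118687086971940856605396725095947148046662410194981822835725803035469807616000

The odd primes p ≤ 68 are [3, 5, 7, 11, 13, 17, 19, 23, 29, 31, 37, 41, 43, 47, 53, 59, 61, 67]. For each, χ(p) = 1 if p ≡ 1 mod 4, χ(p) = −1 if p ≡ 3 mod 4. Taking (1 − χ(p)/p^5)^(-1) = p^5/(p^5 − χ(p)): (1 − (-1)/3^5)^(-1) · (1 − (1)/5^5)^(-1) · (1 − (-1)/7^5)^(-1) · (1 − (-1)/11^5)^(-1) · (1 − (1)/13^5)^(-1) · (1 − (1)/17^5)^(-1) · (1 − (-1)/19^5)^(-1) · (1 − (-1)/23^5)^(-1) · (1 − (1)/29^5)^(-1) · (1 − (-1)/31^5)^(-1) · (1 − (1)/37^5)^(-1) · (1 − (1)/41^5)^(-1) · (1 − (-1)/43^5)^(-1) · (1 − (-1)/47^5)^(-1) · (1 − (1)/53^5)^(-1) · (1 − (-1)/59^5)^(-1) · (1 − (1)/61^5)^(-1) · (1 − (-1)/67^5)^(-1) = 37979204647637350516760877329690181347337250286656304892593349955377546774080367593893487696930042429/38125690090169221251718118687086971940856605396725095947148046662410194981822835725803035469807616000.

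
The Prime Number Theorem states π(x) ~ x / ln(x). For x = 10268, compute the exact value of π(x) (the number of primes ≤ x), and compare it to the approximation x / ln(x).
π(10268) = 1259;  x/ln(x) ≈ 1111.64;  relative error ≈ 11.70%.

Directly count primes up to 10268: π(10268) = 1259. The PNT approximation gives 10268/ln(10268) ≈ 10268/9.23679 ≈ 1111.64. Relative error (π(x) − x/ln(x)) / π(x) ≈ 11.70%; the approximation is known to undercount slightly (Li(x) is a better estimate).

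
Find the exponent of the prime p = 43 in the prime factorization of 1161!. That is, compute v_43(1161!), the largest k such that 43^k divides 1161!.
v_43(1161!) = 27

Legendre's formula: v_p(n!) = Σ_{k ≥ 1} ⌊n / p^k⌋. For p = 43, n = 1161, the terms are:
  ⌊1161/43^1⌋ = ⌊1161/43⌋ = 27
(the next term ⌊1161/43^2⌋ = 0, terminating the sum). Summing: v_43(1161!) = 27 = 27.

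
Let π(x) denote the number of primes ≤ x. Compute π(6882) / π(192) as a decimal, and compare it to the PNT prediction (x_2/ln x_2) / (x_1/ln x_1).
π(6882)/π(192) = 885/43 ≈ 20.5814;  PNT prediction ≈ 21.3257.

π(192) = 43 and π(6882) = 885, so π(6882)/π(192) ≈ 20.5814. The PNT-predicted ratio is (6882/ln(6882)) / (192/ln(192)) ≈ 21.3257. The two agree to within a few percent, as expected.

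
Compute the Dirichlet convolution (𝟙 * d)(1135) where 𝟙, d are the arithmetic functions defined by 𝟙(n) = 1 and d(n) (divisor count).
(𝟙 * d)(1135) = 9

Divisors of 1135: [1, 5, 227, 1135]. For each d | 1135:
  d = 1: 𝟙(1) · d(1135/1) = 1 · 4 = 4
  d = 5: 𝟙(5) · d(1135/5) = 1 · 2 = 2
  d = 227: 𝟙(227) · d(1135/227) = 1 · 2 = 2
  d = 1135: 𝟙(1135) · d(1135/1135) = 1 · 1 = 1
Summing: (𝟙 * d)(1135) = 4 + 2 + 2 + 1 = 9.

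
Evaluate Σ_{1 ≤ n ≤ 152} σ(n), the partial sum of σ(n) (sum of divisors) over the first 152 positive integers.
Σ_{n ≤ 152} σ(n) = 19056

Compute σ(n) for each 1 ≤ n ≤ 152: σ(1) = 1, σ(2) = 3, σ(3) = 4, σ(4) = 7, σ(5) = 6, σ(6) = 12, σ(7) = 8, σ(8) = 15, σ(9) = 13, σ(10) = 18, σ(11) = 12, σ(12) = 28, σ(13) = 14, σ(14) = 24, σ(15) = 24, σ(16) = 31, σ(17) = 18, σ(18) = 39, σ(19) = 20, σ(20) = 42, σ(21) = 32, σ(22) = 36, σ(23) = 24, σ(24) = 60, σ(25) = 31, σ(26) = 42, σ(27) = 40, σ(28) = 56, σ(29) = 30, σ(30) = 72, σ(31) = 32, σ(32) = 63, σ(33) = 48, σ(34) = 54, σ(35) = 48, σ(36) = 91, σ(37) = 38, σ(38) = 60, σ(39) = 56, σ(40) = 90, σ(41) = 42, σ(42) = 96, σ(43) = 44, σ(44) = 84, σ(45) = 78, σ(46) = 72, σ(47) = 48, σ(48) = 124, σ(49) = 57, σ(50) = 93, σ(51) = 72, σ(52) = 98, σ(53) = 54, σ(54) = 120, σ(55) = 72, σ(56) = 120, σ(57) = 80, σ(58) = 90, σ(59) = 60, σ(60) = 168, σ(61) = 62, σ(62) = 96, σ(63) = 104, σ(64) = 127, σ(65) = 84, σ(66) = 144, σ(67) = 68, σ(68) = 126, σ(69) = 96, σ(70) = 144, σ(71) = 72, σ(72) = 195, σ(73) = 74, σ(74) = 114, σ(75) = 124, σ(76) = 140, σ(77) = 96, σ(78) = 168, σ(79) = 80, σ(80) = 186, σ(81) = 121, σ(82) = 126, σ(83) = 84, σ(84) = 224, σ(85) = 108, σ(86) = 132, σ(87) = 120, σ(88) = 180, σ(89) = 90, σ(90) = 234, σ(91) = 112, σ(92) = 168, σ(93) = 128, σ(94) = 144, σ(95) = 120, σ(96) = 252, σ(97) = 98, σ(98) = 171, σ(99) = 156, σ(100) = 217, σ(101) = 102, σ(102) = 216, σ(103) = 104, σ(104) = 210, σ(105) = 192, σ(106) = 162, σ(107) = 108, σ(108) = 280, σ(109) = 110, σ(110) = 216, σ(111) = 152, σ(112) = 248, σ(113) = 114, σ(114) = 240, σ(115) = 144, σ(116) = 210, σ(117) = 182, σ(118) = 180, σ(119) = 144, σ(120) = 360, σ(121) = 133, σ(122) = 186, σ(123) = 168, σ(124) = 224, σ(125) = 156, σ(126) = 312, σ(127) = 128, σ(128) = 255, σ(129) = 176, σ(130) = 252, σ(131) = 132, σ(132) = 336, σ(133) = 160, σ(134) = 204, σ(135) = 240, σ(136) = 270, σ(137) = 138, σ(138) = 288, σ(139) = 140, σ(140) = 336, σ(141) = 192, σ(142) = 216, σ(143) = 168, σ(144) = 403, σ(145) = 180, σ(146) = 222, σ(147) = 228, σ(148) = 266, σ(149) = 150, σ(150) = 372, σ(151) = 152, σ(152) = 300. Summing all 152 values: 19056. (Average order: Σ_{n ≤ x} σ(n) ~ (π²/12) x². For x = 152, (π²/12)·152² ≈ 19002.28.)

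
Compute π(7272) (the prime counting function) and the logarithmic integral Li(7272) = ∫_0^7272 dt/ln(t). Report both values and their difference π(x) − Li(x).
π(7272) = 928;  Li(7272) ≈ 944.99;  π(x) − Li(x) ≈ -16.99.

Direct count of primes ≤ 7272 gives π(7272) = 928. Numerical evaluation of the logarithmic integral gives Li(7272) ≈ 944.99. The difference π(x) − Li(x) ≈ -16.99 is typically negative for small/moderate x (Li(x) overestimates), though Littlewood's theorem shows this sign changes infinitely often.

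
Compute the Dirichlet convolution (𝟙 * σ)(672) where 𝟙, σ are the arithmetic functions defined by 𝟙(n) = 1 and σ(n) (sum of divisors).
(𝟙 * σ)(672) = 5400

Divisors of 672: [1, 2, 3, 4, 6, 7, 8, 12, 14, 16, 21, 24, 28, 32, 42, 48, 56, 84, 96, 112, 168, 224, 336, 672]. For each d | 672:
  d = 1: 𝟙(1) · σ(672/1) = 1 · 2016 = 2016
  d = 2: 𝟙(2) · σ(672/2) = 1 · 992 = 992
  d = 3: 𝟙(3) · σ(672/3) = 1 · 504 = 504
  d = 4: 𝟙(4) · σ(672/4) = 1 · 480 = 480
  d = 6: 𝟙(6) · σ(672/6) = 1 · 248 = 248
  d = 7: 𝟙(7) · σ(672/7) = 1 · 252 = 252
  d = 8: 𝟙(8) · σ(672/8) = 1 · 224 = 224
  d = 12: 𝟙(12) · σ(672/12) = 1 · 120 = 120
  d = 14: 𝟙(14) · σ(672/14) = 1 · 124 = 124
  d = 16: 𝟙(16) · σ(672/16) = 1 · 96 = 96
  d = 21: 𝟙(21) · σ(672/21) = 1 · 63 = 63
  d = 24: 𝟙(24) · σ(672/24) = 1 · 56 = 56
  d = 28: 𝟙(28) · σ(672/28) = 1 · 60 = 60
  d = 32: 𝟙(32) · σ(672/32) = 1 · 32 = 32
  d = 42: 𝟙(42) · σ(672/42) = 1 · 31 = 31
  d = 48: 𝟙(48) · σ(672/48) = 1 · 24 = 24
  d = 56: 𝟙(56) · σ(672/56) = 1 · 28 = 28
  d = 84: 𝟙(84) · σ(672/84) = 1 · 15 = 15
  d = 96: 𝟙(96) · σ(672/96) = 1 · 8 = 8
  d = 112: 𝟙(112) · σ(672/112) = 1 · 12 = 12
  d = 168: 𝟙(168) · σ(672/168) = 1 · 7 = 7
  d = 224: 𝟙(224) · σ(672/224) = 1 · 4 = 4
  d = 336: 𝟙(336) · σ(672/336) = 1 · 3 = 3
  d = 672: 𝟙(672) · σ(672/672) = 1 · 1 = 1
Summing: (𝟙 * σ)(672) = 2016 + 992 + 504 + 480 + 248 + 252 + 224 + 120 + 124 + 96 + 63 + 56 + 60 + 32 + 31 + 24 + 28 + 15 + 8 + 12 + 7 + 4 + 3 + 1 = 5400.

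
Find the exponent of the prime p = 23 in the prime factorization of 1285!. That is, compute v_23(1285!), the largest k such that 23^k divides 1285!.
v_23(1285!) = 57

Legendre's formula: v_p(n!) = Σ_{k ≥ 1} ⌊n / p^k⌋. For p = 23, n = 1285, the terms are:
  ⌊1285/23^1⌋ = ⌊1285/23⌋ = 55
  ⌊1285/23^2⌋ = ⌊1285/529⌋ = 2
(the next term ⌊1285/23^3⌋ = 0, terminating the sum). Summing: v_23(1285!) = 55 + 2 = 57.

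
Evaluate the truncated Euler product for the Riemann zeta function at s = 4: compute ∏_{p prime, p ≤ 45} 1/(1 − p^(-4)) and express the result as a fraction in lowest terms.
∏ = 68304364739414847787103076142881583957543/63109073443906486560772797235200000000000

The primes p ≤ 45 are [2, 3, 5, 7, 11, 13, 17, 19, 23, 29, 31, 37, 41, 43]. For each prime, (1 − 1/p^4)^(-1) = p^4 / (p^4 − 1). The product is (1 − 1/2^4)^(-1), (1 − 1/3^4)^(-1), (1 − 1/5^4)^(-1), (1 − 1/7^4)^(-1), (1 − 1/11^4)^(-1), (1 − 1/13^4)^(-1), (1 − 1/17^4)^(-1), (1 − 1/19^4)^(-1), (1 − 1/23^4)^(-1), (1 − 1/29^4)^(-1), (1 − 1/31^4)^(-1), (1 − 1/37^4)^(-1), (1 − 1/41^4)^(-1), (1 − 1/43^4)^(-1) = ∏ p^4 / (p^4 − 1) = 68304364739414847787103076142881583957543/63109073443906486560772797235200000000000.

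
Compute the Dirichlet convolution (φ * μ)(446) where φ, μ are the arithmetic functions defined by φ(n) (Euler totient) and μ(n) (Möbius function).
(φ * μ)(446) = 0

Divisors of 446: [1, 2, 223, 446]. For each d | 446:
  d = 1: φ(1) · μ(446/1) = 1 · 1 = 1
  d = 2: φ(2) · μ(446/2) = 1 · -1 = -1
  d = 223: φ(223) · μ(446/223) = 222 · -1 = -222
  d = 446: φ(446) · μ(446/446) = 222 · 1 = 222
Summing: (φ * μ)(446) = 1 + -1 + -222 + 222 = 0.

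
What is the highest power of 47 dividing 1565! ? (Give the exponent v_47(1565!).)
v_47(1565!) = 33

Legendre's formula: v_p(n!) = Σ_{k ≥ 1} ⌊n / p^k⌋. For p = 47, n = 1565, the terms are:
  ⌊1565/47^1⌋ = ⌊1565/47⌋ = 33
(the next term ⌊1565/47^2⌋ = 0, terminating the sum). Summing: v_47(1565!) = 33 = 33.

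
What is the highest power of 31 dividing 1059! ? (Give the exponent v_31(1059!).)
v_31(1059!) = 35

Legendre's formula: v_p(n!) = Σ_{k ≥ 1} ⌊n / p^k⌋. For p = 31, n = 1059, the terms are:
  ⌊1059/31^1⌋ = ⌊1059/31⌋ = 34
  ⌊1059/31^2⌋ = ⌊1059/961⌋ = 1
(the next term ⌊1059/31^3⌋ = 0, terminating the sum). Summing: v_31(1059!) = 34 + 1 = 35.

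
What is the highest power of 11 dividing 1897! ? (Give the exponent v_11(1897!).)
v_11(1897!) = 188

Legendre's formula: v_p(n!) = Σ_{k ≥ 1} ⌊n / p^k⌋. For p = 11, n = 1897, the terms are:
  ⌊1897/11^1⌋ = ⌊1897/11⌋ = 172
  ⌊1897/11^2⌋ = ⌊1897/121⌋ = 15
  ⌊1897/11^3⌋ = ⌊1897/1331⌋ = 1
(the next term ⌊1897/11^4⌋ = 0, terminating the sum). Summing: v_11(1897!) = 172 + 15 + 1 = 188.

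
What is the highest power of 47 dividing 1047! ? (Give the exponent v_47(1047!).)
v_47(1047!) = 22

Legendre's formula: v_p(n!) = Σ_{k ≥ 1} ⌊n / p^k⌋. For p = 47, n = 1047, the terms are:
  ⌊1047/47^1⌋ = ⌊1047/47⌋ = 22
(the next term ⌊1047/47^2⌋ = 0, terminating the sum). Summing: v_47(1047!) = 22 = 22.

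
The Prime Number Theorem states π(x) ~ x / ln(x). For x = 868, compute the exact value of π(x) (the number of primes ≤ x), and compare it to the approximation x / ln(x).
π(868) = 150;  x/ln(x) ≈ 128.28;  relative error ≈ 14.48%.

Directly count primes up to 868: π(868) = 150. The PNT approximation gives 868/ln(868) ≈ 868/6.76619 ≈ 128.28. Relative error (π(x) − x/ln(x)) / π(x) ≈ 14.48%; the approximation is known to undercount slightly (Li(x) is a better estimate).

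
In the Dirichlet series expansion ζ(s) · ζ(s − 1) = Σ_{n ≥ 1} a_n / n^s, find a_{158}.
σ(158) = 240

In the product (Σ m^0/m^s)(Σ k / k^s) = Σ (Σ_{d | n} d) / n^s, the coefficient of 1/n^s is σ(n) = Σ_{d | n} d. For n = 158, divisors are [1, 2, 79, 158]; summing: σ(158) = 240.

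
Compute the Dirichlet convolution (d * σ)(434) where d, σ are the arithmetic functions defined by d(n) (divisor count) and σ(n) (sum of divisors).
(d * σ)(434) = 1700

Divisors of 434: [1, 2, 7, 14, 31, 62, 217, 434]. For each d | 434:
  d = 1: d(1) · σ(434/1) = 1 · 768 = 768
  d = 2: d(2) · σ(434/2) = 2 · 256 = 512
  d = 7: d(7) · σ(434/7) = 2 · 96 = 192
  d = 14: d(14) · σ(434/14) = 4 · 32 = 128
  d = 31: d(31) · σ(434/31) = 2 · 24 = 48
  d = 62: d(62) · σ(434/62) = 4 · 8 = 32
  d = 217: d(217) · σ(434/217) = 4 · 3 = 12
  d = 434: d(434) · σ(434/434) = 8 · 1 = 8
Summing: (d * σ)(434) = 768 + 512 + 192 + 128 + 48 + 32 + 12 + 8 = 1700.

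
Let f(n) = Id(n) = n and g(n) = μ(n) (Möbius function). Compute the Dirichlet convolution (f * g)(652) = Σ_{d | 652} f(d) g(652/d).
(Id * μ)(652) = 324

Divisors of 652: [1, 2, 4, 163, 326, 652]. For each d | 652:
  d = 1: Id(1) · μ(652/1) = 1 · 0 = 0
  d = 2: Id(2) · μ(652/2) = 2 · 1 = 2
  d = 4: Id(4) · μ(652/4) = 4 · -1 = -4
  d = 163: Id(163) · μ(652/163) = 163 · 0 = 0
  d = 326: Id(326) · μ(652/326) = 326 · -1 = -326
  d = 652: Id(652) · μ(652/652) = 652 · 1 = 652
Summing: (Id * μ)(652) = 0 + 2 + -4 + 0 + -326 + 652 = 324.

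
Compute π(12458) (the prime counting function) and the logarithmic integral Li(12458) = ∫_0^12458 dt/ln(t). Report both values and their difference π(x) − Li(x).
π(12458) = 1487;  Li(12458) ≈ 1509.76;  π(x) − Li(x) ≈ -22.76.

Direct count of primes ≤ 12458 gives π(12458) = 1487. Numerical evaluation of the logarithmic integral gives Li(12458) ≈ 1509.76. The difference π(x) − Li(x) ≈ -22.76 is typically negative for small/moderate x (Li(x) overestimates), though Littlewood's theorem shows this sign changes infinitely often.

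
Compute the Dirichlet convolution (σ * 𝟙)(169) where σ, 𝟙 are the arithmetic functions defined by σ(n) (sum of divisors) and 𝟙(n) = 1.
(σ * 𝟙)(169) = 198

Divisors of 169: [1, 13, 169]. For each d | 169:
  d = 1: σ(1) · 𝟙(169/1) = 1 · 1 = 1
  d = 13: σ(13) · 𝟙(169/13) = 14 · 1 = 14
  d = 169: σ(169) · 𝟙(169/169) = 183 · 1 = 183
Summing: (σ * 𝟙)(169) = 1 + 14 + 183 = 198.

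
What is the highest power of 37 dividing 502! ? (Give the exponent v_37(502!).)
v_37(502!) = 13

Legendre's formula: v_p(n!) = Σ_{k ≥ 1} ⌊n / p^k⌋. For p = 37, n = 502, the terms are:
  ⌊502/37^1⌋ = ⌊502/37⌋ = 13
(the next term ⌊502/37^2⌋ = 0, terminating the sum). Summing: v_37(502!) = 13 = 13.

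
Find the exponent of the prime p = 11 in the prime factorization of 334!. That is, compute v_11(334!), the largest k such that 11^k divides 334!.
v_11(334!) = 32

Legendre's formula: v_p(n!) = Σ_{k ≥ 1} ⌊n / p^k⌋. For p = 11, n = 334, the terms are:
  ⌊334/11^1⌋ = ⌊334/11⌋ = 30
  ⌊334/11^2⌋ = ⌊334/121⌋ = 2
(the next term ⌊334/11^3⌋ = 0, terminating the sum). Summing: v_11(334!) = 30 + 2 = 32.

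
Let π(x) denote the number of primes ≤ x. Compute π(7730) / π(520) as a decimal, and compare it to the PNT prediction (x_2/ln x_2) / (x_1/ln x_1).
π(7730)/π(520) = 981/97 ≈ 10.1134;  PNT prediction ≈ 10.3839.

π(520) = 97 and π(7730) = 981, so π(7730)/π(520) ≈ 10.1134. The PNT-predicted ratio is (7730/ln(7730)) / (520/ln(520)) ≈ 10.3839. The two agree to within a few percent, as expected.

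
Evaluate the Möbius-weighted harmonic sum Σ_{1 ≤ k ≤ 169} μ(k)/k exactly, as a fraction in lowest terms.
Σ μ(k)/k = 3320595668723936105212130194759121950701456962705503856339925674/481473710367991963528473107950567214598209565303106537707981745635

Values of μ(k) for 1 ≤ k ≤ 169: μ(1) = 1, μ(2) = -1, μ(3) = -1, μ(5) = -1, μ(6) = 1, μ(7) = -1, μ(10) = 1, μ(11) = -1, μ(13) = -1, μ(14) = 1, μ(15) = 1, μ(17) = -1, μ(19) = -1, μ(21) = 1, μ(22) = 1, μ(23) = -1, μ(26) = 1, μ(29) = -1, μ(30) = -1, μ(31) = -1, μ(33) = 1, μ(34) = 1, μ(35) = 1, μ(37) = -1, μ(38) = 1, μ(39) = 1, μ(41) = -1, μ(42) = -1, μ(43) = -1, μ(46) = 1, μ(47) = -1, μ(51) = 1, μ(53) = -1, μ(55) = 1, μ(57) = 1, μ(58) = 1, μ(59) = -1, μ(61) = -1, μ(62) = 1, μ(65) = 1, μ(66) = -1, μ(67) = -1, μ(69) = 1, μ(70) = -1, μ(71) = -1, μ(73) = -1, μ(74) = 1, μ(77) = 1, μ(78) = -1, μ(79) = -1, μ(82) = 1, μ(83) = -1, μ(85) = 1, μ(86) = 1, μ(87) = 1, μ(89) = -1, μ(91) = 1, μ(93) = 1, μ(94) = 1, μ(95) = 1, μ(97) = -1, μ(101) = -1, μ(102) = -1, μ(103) = -1, μ(105) = -1, μ(106) = 1, μ(107) = -1, μ(109) = -1, μ(110) = -1, μ(111) = 1, μ(113) = -1, μ(114) = -1, μ(115) = 1, μ(118) = 1, μ(119) = 1, μ(122) = 1, μ(123) = 1, μ(127) = -1, μ(129) = 1, μ(130) = -1, μ(131) = -1, μ(133) = 1, μ(134) = 1, μ(137) = -1, μ(138) = -1, μ(139) = -1, μ(141) = 1, μ(142) = 1, μ(143) = 1, μ(145) = 1, μ(146) = 1, μ(149) = -1, μ(151) = -1, μ(154) = -1, μ(155) = 1, μ(157) = -1, μ(158) = 1, μ(159) = 1, μ(161) = 1, μ(163) = -1, μ(165) = -1, μ(166) = 1, μ(167) = -1, with μ = 0 on non-squarefree integers. Summing μ(k)/k for k where μ(k) ≠ 0 gives 3320595668723936105212130194759121950701456962705503856339925674/481473710367991963528473107950567214598209565303106537707981745635 ≈ 0.0069. (PNT ⟺ this sum → 0 as n → ∞.)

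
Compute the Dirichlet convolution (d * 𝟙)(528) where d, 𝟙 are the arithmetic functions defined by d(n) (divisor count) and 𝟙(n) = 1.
(d * 𝟙)(528) = 135

Divisors of 528: [1, 2, 3, 4, 6, 8, 11, 12, 16, 22, 24, 33, 44, 48, 66, 88, 132, 176, 264, 528]. For each d | 528:
  d = 1: d(1) · 𝟙(528/1) = 1 · 1 = 1
  d = 2: d(2) · 𝟙(528/2) = 2 · 1 = 2
  d = 3: d(3) · 𝟙(528/3) = 2 · 1 = 2
  d = 4: d(4) · 𝟙(528/4) = 3 · 1 = 3
  d = 6: d(6) · 𝟙(528/6) = 4 · 1 = 4
  d = 8: d(8) · 𝟙(528/8) = 4 · 1 = 4
  d = 11: d(11) · 𝟙(528/11) = 2 · 1 = 2
  d = 12: d(12) · 𝟙(528/12) = 6 · 1 = 6
  d = 16: d(16) · 𝟙(528/16) = 5 · 1 = 5
  d = 22: d(22) · 𝟙(528/22) = 4 · 1 = 4
  d = 24: d(24) · 𝟙(528/24) = 8 · 1 = 8
  d = 33: d(33) · 𝟙(528/33) = 4 · 1 = 4
  d = 44: d(44) · 𝟙(528/44) = 6 · 1 = 6
  d = 48: d(48) · 𝟙(528/48) = 10 · 1 = 10
  d = 66: d(66) · 𝟙(528/66) = 8 · 1 = 8
  d = 88: d(88) · 𝟙(528/88) = 8 · 1 = 8
  d = 132: d(132) · 𝟙(528/132) = 12 · 1 = 12
  d = 176: d(176) · 𝟙(528/176) = 10 · 1 = 10
  d = 264: d(264) · 𝟙(528/264) = 16 · 1 = 16
  d = 528: d(528) · 𝟙(528/528) = 20 · 1 = 20
Summing: (d * 𝟙)(528) = 1 + 2 + 2 + 3 + 4 + 4 + 2 + 6 + 5 + 4 + 8 + 4 + 6 + 10 + 8 + 8 + 12 + 10 + 16 + 20 = 135.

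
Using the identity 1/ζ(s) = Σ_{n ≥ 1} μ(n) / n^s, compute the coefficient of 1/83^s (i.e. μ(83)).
μ(83) = -1

Factor n = 83 = 83. μ(n) = 0 if any exponent ≥ 2 (not squarefree); otherwise μ(n) = (−1)^{ω(n)} where ω(n) is the number of distinct prime factors. Applying: μ(83) = -1.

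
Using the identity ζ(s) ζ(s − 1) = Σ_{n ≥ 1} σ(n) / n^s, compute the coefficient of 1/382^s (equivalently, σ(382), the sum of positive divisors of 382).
σ(382) = 576

In the product (Σ m^0/m^s)(Σ k / k^s) = Σ (Σ_{d | n} d) / n^s, the coefficient of 1/n^s is σ(n) = Σ_{d | n} d. For n = 382, divisors are [1, 2, 191, 382]; summing: σ(382) = 576.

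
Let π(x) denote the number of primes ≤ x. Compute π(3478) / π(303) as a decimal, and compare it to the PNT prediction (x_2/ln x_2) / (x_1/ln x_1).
π(3478)/π(303) = 487/62 ≈ 7.8548;  PNT prediction ≈ 8.0431.

π(303) = 62 and π(3478) = 487, so π(3478)/π(303) ≈ 7.8548. The PNT-predicted ratio is (3478/ln(3478)) / (303/ln(303)) ≈ 8.0431. The two agree to within a few percent, as expected.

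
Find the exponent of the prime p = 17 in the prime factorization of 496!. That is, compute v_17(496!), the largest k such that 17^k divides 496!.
v_17(496!) = 30

Legendre's formula: v_p(n!) = Σ_{k ≥ 1} ⌊n / p^k⌋. For p = 17, n = 496, the terms are:
  ⌊496/17^1⌋ = ⌊496/17⌋ = 29
  ⌊496/17^2⌋ = ⌊496/289⌋ = 1
(the next term ⌊496/17^3⌋ = 0, terminating the sum). Summing: v_17(496!) = 29 + 1 = 30.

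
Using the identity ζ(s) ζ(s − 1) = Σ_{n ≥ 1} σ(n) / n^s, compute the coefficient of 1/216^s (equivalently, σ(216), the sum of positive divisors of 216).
σ(216) = 600

In the product (Σ m^0/m^s)(Σ k / k^s) = Σ (Σ_{d | n} d) / n^s, the coefficient of 1/n^s is σ(n) = Σ_{d | n} d. For n = 216, divisors are [1, 2, 3, 4, 6, 8, 9, 12, 18, 24, 27, 36, 54, 72, 108, 216]; summing: σ(216) = 600.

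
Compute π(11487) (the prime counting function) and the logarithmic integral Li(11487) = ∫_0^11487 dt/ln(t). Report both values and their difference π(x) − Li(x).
π(11487) = 1384;  Li(11487) ≈ 1406.36;  π(x) − Li(x) ≈ -22.36.

Direct count of primes ≤ 11487 gives π(11487) = 1384. Numerical evaluation of the logarithmic integral gives Li(11487) ≈ 1406.36. The difference π(x) − Li(x) ≈ -22.36 is typically negative for small/moderate x (Li(x) overestimates), though Littlewood's theorem shows this sign changes infinitely often.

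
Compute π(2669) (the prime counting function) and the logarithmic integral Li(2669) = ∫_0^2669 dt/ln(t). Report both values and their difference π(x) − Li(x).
π(2669) = 386;  Li(2669) ≈ 401.12;  π(x) − Li(x) ≈ -15.12.

Direct count of primes ≤ 2669 gives π(2669) = 386. Numerical evaluation of the logarithmic integral gives Li(2669) ≈ 401.12. The difference π(x) − Li(x) ≈ -15.12 is typically negative for small/moderate x (Li(x) overestimates), though Littlewood's theorem shows this sign changes infinitely often.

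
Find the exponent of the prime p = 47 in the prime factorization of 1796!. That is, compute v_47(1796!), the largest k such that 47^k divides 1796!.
v_47(1796!) = 38

Legendre's formula: v_p(n!) = Σ_{k ≥ 1} ⌊n / p^k⌋. For p = 47, n = 1796, the terms are:
  ⌊1796/47^1⌋ = ⌊1796/47⌋ = 38
(the next term ⌊1796/47^2⌋ = 0, terminating the sum). Summing: v_47(1796!) = 38 = 38.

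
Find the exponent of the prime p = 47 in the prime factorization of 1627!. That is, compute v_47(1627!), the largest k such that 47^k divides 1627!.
v_47(1627!) = 34

Legendre's formula: v_p(n!) = Σ_{k ≥ 1} ⌊n / p^k⌋. For p = 47, n = 1627, the terms are:
  ⌊1627/47^1⌋ = ⌊1627/47⌋ = 34
(the next term ⌊1627/47^2⌋ = 0, terminating the sum). Summing: v_47(1627!) = 34 = 34.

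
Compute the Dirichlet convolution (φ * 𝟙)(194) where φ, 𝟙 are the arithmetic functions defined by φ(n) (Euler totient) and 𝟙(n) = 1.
(φ * 𝟙)(194) = 194

Divisors of 194: [1, 2, 97, 194]. For each d | 194:
  d = 1: φ(1) · 𝟙(194/1) = 1 · 1 = 1
  d = 2: φ(2) · 𝟙(194/2) = 1 · 1 = 1
  d = 97: φ(97) · 𝟙(194/97) = 96 · 1 = 96
  d = 194: φ(194) · 𝟙(194/194) = 96 · 1 = 96
Summing: (φ * 𝟙)(194) = 1 + 1 + 96 + 96 = 194.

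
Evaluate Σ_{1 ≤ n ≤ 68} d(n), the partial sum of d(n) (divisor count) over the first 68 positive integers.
Σ_{n ≤ 68} d(n) = 300

Compute d(n) for each 1 ≤ n ≤ 68: d(1) = 1, d(2) = 2, d(3) = 2, d(4) = 3, d(5) = 2, d(6) = 4, d(7) = 2, d(8) = 4, d(9) = 3, d(10) = 4, d(11) = 2, d(12) = 6, d(13) = 2, d(14) = 4, d(15) = 4, d(16) = 5, d(17) = 2, d(18) = 6, d(19) = 2, d(20) = 6, d(21) = 4, d(22) = 4, d(23) = 2, d(24) = 8, d(25) = 3, d(26) = 4, d(27) = 4, d(28) = 6, d(29) = 2, d(30) = 8, d(31) = 2, d(32) = 6, d(33) = 4, d(34) = 4, d(35) = 4, d(36) = 9, d(37) = 2, d(38) = 4, d(39) = 4, d(40) = 8, d(41) = 2, d(42) = 8, d(43) = 2, d(44) = 6, d(45) = 6, d(46) = 4, d(47) = 2, d(48) = 10, d(49) = 3, d(50) = 6, d(51) = 4, d(52) = 6, d(53) = 2, d(54) = 8, d(55) = 4, d(56) = 8, d(57) = 4, d(58) = 4, d(59) = 2, d(60) = 12, d(61) = 2, d(62) = 4, d(63) = 6, d(64) = 7, d(65) = 4, d(66) = 8, d(67) = 2, d(68) = 6. Summing all 68 values: 300. (Dirichlet's divisor formula: Σ_{n ≤ x} d(n) = x ln(x) + (2γ − 1) x + O(√x). For x = 68, the asymptotic estimate is ≈ 297.43.)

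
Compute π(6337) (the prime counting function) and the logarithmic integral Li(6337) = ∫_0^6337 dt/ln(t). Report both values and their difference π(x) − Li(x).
π(6337) = 825;  Li(6337) ≈ 839.03;  π(x) − Li(x) ≈ -14.03.

Direct count of primes ≤ 6337 gives π(6337) = 825. Numerical evaluation of the logarithmic integral gives Li(6337) ≈ 839.03. The difference π(x) − Li(x) ≈ -14.03 is typically negative for small/moderate x (Li(x) overestimates), though Littlewood's theorem shows this sign changes infinitely often.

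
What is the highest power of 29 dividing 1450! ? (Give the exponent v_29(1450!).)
v_29(1450!) = 51

Legendre's formula: v_p(n!) = Σ_{k ≥ 1} ⌊n / p^k⌋. For p = 29, n = 1450, the terms are:
  ⌊1450/29^1⌋ = ⌊1450/29⌋ = 50
  ⌊1450/29^2⌋ = ⌊1450/841⌋ = 1
(the next term ⌊1450/29^3⌋ = 0, terminating the sum). Summing: v_29(1450!) = 50 + 1 = 51.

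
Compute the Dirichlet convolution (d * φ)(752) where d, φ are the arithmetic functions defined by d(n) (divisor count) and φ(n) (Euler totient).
(d * φ)(752) = 1488

Divisors of 752: [1, 2, 4, 8, 16, 47, 94, 188, 376, 752]. For each d | 752:
  d = 1: d(1) · φ(752/1) = 1 · 368 = 368
  d = 2: d(2) · φ(752/2) = 2 · 184 = 368
  d = 4: d(4) · φ(752/4) = 3 · 92 = 276
  d = 8: d(8) · φ(752/8) = 4 · 46 = 184
  d = 16: d(16) · φ(752/16) = 5 · 46 = 230
  d = 47: d(47) · φ(752/47) = 2 · 8 = 16
  d = 94: d(94) · φ(752/94) = 4 · 4 = 16
  d = 188: d(188) · φ(752/188) = 6 · 2 = 12
  d = 376: d(376) · φ(752/376) = 8 · 1 = 8
  d = 752: d(752) · φ(752/752) = 10 · 1 = 10
Summing: (d * φ)(752) = 368 + 368 + 276 + 184 + 230 + 16 + 16 + 12 + 8 + 10 = 1488.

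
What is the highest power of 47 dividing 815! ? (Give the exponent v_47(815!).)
v_47(815!) = 17

Legendre's formula: v_p(n!) = Σ_{k ≥ 1} ⌊n / p^k⌋. For p = 47, n = 815, the terms are:
  ⌊815/47^1⌋ = ⌊815/47⌋ = 17
(the next term ⌊815/47^2⌋ = 0, terminating the sum). Summing: v_47(815!) = 17 = 17.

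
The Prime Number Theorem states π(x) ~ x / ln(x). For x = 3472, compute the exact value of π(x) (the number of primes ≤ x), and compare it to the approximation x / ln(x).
π(3472) = 487;  x/ln(x) ≈ 425.88;  relative error ≈ 12.55%.

Directly count primes up to 3472: π(3472) = 487. The PNT approximation gives 3472/ln(3472) ≈ 3472/8.15249 ≈ 425.88. Relative error (π(x) − x/ln(x)) / π(x) ≈ 12.55%; the approximation is known to undercount slightly (Li(x) is a better estimate).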